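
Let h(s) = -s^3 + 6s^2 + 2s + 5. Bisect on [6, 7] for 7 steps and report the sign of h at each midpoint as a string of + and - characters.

s = 6.5 gives h = -3.125, negative; keep [6, 6.5]
s = 6.25 gives h = 7.734375, positive; keep [6.25, 6.5]
s = 6.375 gives h = 2.509766, positive; keep [6.375, 6.5]
s = 6.4375 gives h = -0.2556, negative; keep [6.375, 6.4375]
s = 6.40625 gives h = 1.14, positive; keep [6.40625, 6.4375]
s = 6.421875 gives h = 0.4454, positive; keep [6.421875, 6.4375]
s = 6.4296875 gives h = 0.0957, positive; keep [6.4296875, 6.4375]

-++-+++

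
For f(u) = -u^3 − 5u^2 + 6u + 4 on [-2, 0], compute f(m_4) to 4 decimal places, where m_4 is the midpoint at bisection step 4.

1.0996

m = -1, f(m) = -6 (−); new bracket [-1, 0]
m = -0.5, f(m) = -0.125 (−); new bracket [-0.5, 0]
m = -0.25, f(m) = 2.203125 (+); new bracket [-0.5, -0.25]
m = -0.375, f(m) = 1.0996 (+); new bracket [-0.5, -0.375]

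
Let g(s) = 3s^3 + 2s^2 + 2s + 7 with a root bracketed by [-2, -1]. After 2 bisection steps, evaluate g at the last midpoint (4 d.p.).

1.7656

s = -1.5 gives g = -1.625, negative; keep [-1.5, -1]
s = -1.25 gives g = 1.765625, positive; keep [-1.5, -1.25]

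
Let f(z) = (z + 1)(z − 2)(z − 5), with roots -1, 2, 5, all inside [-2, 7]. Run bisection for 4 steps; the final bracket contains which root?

midpoint 2.5: f = -4.375 < 0 → [2.5, 7]
midpoint 4.75: f = -3.953125 < 0 → [4.75, 7]
midpoint 5.875: f = 23.310547 > 0 → [4.75, 5.875]
midpoint 5.3125: f = 6.5344 > 0 → [4.75, 5.3125]

5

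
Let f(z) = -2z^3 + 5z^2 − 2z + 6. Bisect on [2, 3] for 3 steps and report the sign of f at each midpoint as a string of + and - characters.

+--

midpoint 2.5: f = 1 > 0 → [2.5, 3]
midpoint 2.75: f = -3.28125 < 0 → [2.5, 2.75]
midpoint 2.625: f = -0.972656 < 0 → [2.5, 2.625]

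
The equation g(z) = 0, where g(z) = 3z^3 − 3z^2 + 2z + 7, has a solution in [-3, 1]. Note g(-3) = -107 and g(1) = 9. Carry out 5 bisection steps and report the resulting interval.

[-1, -0.875]

midpoint -1: g = -1 < 0 → [-1, 1]
midpoint 0: g = 7 > 0 → [-1, 0]
midpoint -0.5: g = 4.875 > 0 → [-1, -0.5]
midpoint -0.75: g = 2.5469 > 0 → [-1, -0.75]
midpoint -0.875: g = 0.9434 > 0 → [-1, -0.875]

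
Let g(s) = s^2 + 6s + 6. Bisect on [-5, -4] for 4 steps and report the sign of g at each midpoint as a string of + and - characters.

-+--

s = -4.5 gives g = -0.75, negative; keep [-5, -4.5]
s = -4.75 gives g = 0.0625, positive; keep [-4.75, -4.5]
s = -4.625 gives g = -0.359375, negative; keep [-4.75, -4.625]
s = -4.6875 gives g = -0.1523, negative; keep [-4.75, -4.6875]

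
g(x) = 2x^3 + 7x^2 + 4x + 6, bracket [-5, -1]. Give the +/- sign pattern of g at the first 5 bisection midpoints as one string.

m = -3, g(m) = 3 (+); new bracket [-5, -3]
m = -4, g(m) = -26 (−); new bracket [-4, -3]
m = -3.5, g(m) = -8 (−); new bracket [-3.5, -3]
m = -3.25, g(m) = -1.7188 (−); new bracket [-3.25, -3]
m = -3.125, g(m) = 0.8242 (+); new bracket [-3.25, -3.125]

+---+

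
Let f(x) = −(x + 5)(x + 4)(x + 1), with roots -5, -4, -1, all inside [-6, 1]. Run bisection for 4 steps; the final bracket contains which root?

f(-2.5) = 5.625 > 0, so the root lies in [-2.5, 1]
f(-0.75) = -3.453125 < 0, so the root lies in [-2.5, -0.75]
f(-1.625) = 5.009766 > 0, so the root lies in [-1.625, -0.75]
f(-1.1875) = 2.0105 > 0, so the root lies in [-1.1875, -0.75]

-1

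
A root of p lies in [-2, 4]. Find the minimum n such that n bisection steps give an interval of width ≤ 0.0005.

14

Width after n steps is 6/2^n. Need 2^n ≥ 6/0.0005 = 12000.
2^13 = 8192 < 12000 ≤ 2^14 = 16384, so n = 14.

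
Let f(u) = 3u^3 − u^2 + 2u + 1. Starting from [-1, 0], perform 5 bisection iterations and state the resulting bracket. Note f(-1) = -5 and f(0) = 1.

midpoint -0.5: f = -0.625 < 0 → [-0.5, 0]
midpoint -0.25: f = 0.390625 > 0 → [-0.5, -0.25]
midpoint -0.375: f = -0.048828 < 0 → [-0.375, -0.25]
midpoint -0.3125: f = 0.1858 > 0 → [-0.375, -0.3125]
midpoint -0.34375: f = 0.0725 > 0 → [-0.375, -0.34375]

[-0.375, -0.34375]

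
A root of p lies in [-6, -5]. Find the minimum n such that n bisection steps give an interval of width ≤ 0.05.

Width after n steps is 1/2^n. Need 2^n ≥ 1/0.05 = 20.
2^4 = 16 < 20 ≤ 2^5 = 32, so n = 5.

5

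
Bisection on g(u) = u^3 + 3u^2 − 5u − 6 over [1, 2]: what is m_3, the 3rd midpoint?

1.875

midpoint 1.5: g = -3.375 < 0 → [1.5, 2]
midpoint 1.75: g = -0.203125 < 0 → [1.75, 2]
midpoint 1.875: g = 1.763672 > 0 → [1.75, 1.875]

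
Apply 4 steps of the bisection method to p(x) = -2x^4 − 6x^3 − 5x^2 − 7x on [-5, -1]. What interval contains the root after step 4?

[-2.75, -2.5]

midpoint -3: p = -24 < 0 → [-3, -1]
midpoint -2: p = 10 > 0 → [-3, -2]
midpoint -2.5: p = 1.875 > 0 → [-3, -2.5]
midpoint -2.75: p = -8.1641 < 0 → [-2.75, -2.5]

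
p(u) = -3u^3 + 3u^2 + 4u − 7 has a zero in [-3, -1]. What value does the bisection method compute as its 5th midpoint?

-1.3125

p(-2) = 21 > 0, so the root lies in [-2, -1]
p(-1.5) = 3.875 > 0, so the root lies in [-1.5, -1]
p(-1.25) = -1.453125 < 0, so the root lies in [-1.5, -1.25]
p(-1.375) = 0.9707 > 0, so the root lies in [-1.375, -1.25]
p(-1.3125) = -0.2991 < 0, so the root lies in [-1.375, -1.3125]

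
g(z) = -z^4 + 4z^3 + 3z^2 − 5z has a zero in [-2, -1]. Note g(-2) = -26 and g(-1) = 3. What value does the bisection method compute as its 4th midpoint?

m = -1.5, g(m) = -4.3125 (−); new bracket [-1.5, -1]
m = -1.25, g(m) = 0.683594 (+); new bracket [-1.5, -1.25]
m = -1.375, g(m) = -1.426025 (−); new bracket [-1.375, -1.25]
m = -1.3125, g(m) = -0.281 (−); new bracket [-1.3125, -1.25]

-1.3125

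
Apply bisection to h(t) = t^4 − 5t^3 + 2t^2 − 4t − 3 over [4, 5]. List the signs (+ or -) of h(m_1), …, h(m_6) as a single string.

--++-+

t = 4.5 gives h = -26.0625, negative; keep [4.5, 5]
t = 4.75 gives h = -3.667969, negative; keep [4.75, 5]
t = 4.875 gives h = 10.549072, positive; keep [4.75, 4.875]
t = 4.8125 gives h = 3.1719, positive; keep [4.75, 4.8125]
t = 4.78125 gives h = -0.3139, negative; keep [4.78125, 4.8125]
t = 4.796875 gives h = 1.4124, positive; keep [4.78125, 4.796875]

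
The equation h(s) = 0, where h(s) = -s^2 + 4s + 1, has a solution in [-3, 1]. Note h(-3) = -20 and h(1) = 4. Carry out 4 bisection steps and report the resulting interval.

s = -1 gives h = -4, negative; keep [-1, 1]
s = 0 gives h = 1, positive; keep [-1, 0]
s = -0.5 gives h = -1.25, negative; keep [-0.5, 0]
s = -0.25 gives h = -0.0625, negative; keep [-0.25, 0]

[-0.25, 0]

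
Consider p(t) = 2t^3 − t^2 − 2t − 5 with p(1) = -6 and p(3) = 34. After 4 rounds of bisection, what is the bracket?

[1.75, 1.875]

t = 2 gives p = 3, positive; keep [1, 2]
t = 1.5 gives p = -3.5, negative; keep [1.5, 2]
t = 1.75 gives p = -0.84375, negative; keep [1.75, 2]
t = 1.875 gives p = 0.918, positive; keep [1.75, 1.875]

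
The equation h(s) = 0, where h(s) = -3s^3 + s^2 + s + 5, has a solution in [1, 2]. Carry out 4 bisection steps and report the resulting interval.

[1.375, 1.4375]

m = 1.5, h(m) = -1.375 (−); new bracket [1, 1.5]
m = 1.25, h(m) = 1.953125 (+); new bracket [1.25, 1.5]
m = 1.375, h(m) = 0.466797 (+); new bracket [1.375, 1.5]
m = 1.4375, h(m) = -0.4075 (−); new bracket [1.375, 1.4375]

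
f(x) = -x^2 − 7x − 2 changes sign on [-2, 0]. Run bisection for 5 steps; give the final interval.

midpoint -1: f = 4 > 0 → [-1, 0]
midpoint -0.5: f = 1.25 > 0 → [-0.5, 0]
midpoint -0.25: f = -0.3125 < 0 → [-0.5, -0.25]
midpoint -0.375: f = 0.4844 > 0 → [-0.375, -0.25]
midpoint -0.3125: f = 0.0898 > 0 → [-0.3125, -0.25]

[-0.3125, -0.25]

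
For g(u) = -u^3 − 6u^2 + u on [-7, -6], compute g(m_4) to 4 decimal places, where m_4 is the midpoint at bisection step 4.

0.9910

m = -6.5, g(m) = 14.625 (+); new bracket [-6.5, -6]
m = -6.25, g(m) = 3.515625 (+); new bracket [-6.25, -6]
m = -6.125, g(m) = -1.435547 (−); new bracket [-6.25, -6.125]
m = -6.1875, g(m) = 0.991 (+); new bracket [-6.1875, -6.125]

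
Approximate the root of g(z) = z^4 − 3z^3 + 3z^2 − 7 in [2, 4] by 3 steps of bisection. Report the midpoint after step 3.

2.25

midpoint 3: g = 20 > 0 → [2, 3]
midpoint 2.5: g = 3.9375 > 0 → [2, 2.5]
midpoint 2.25: g = -0.355469 < 0 → [2.25, 2.5]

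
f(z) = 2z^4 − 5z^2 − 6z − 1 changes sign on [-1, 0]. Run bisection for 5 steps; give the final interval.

[-0.21875, -0.1875]

midpoint -0.5: f = 0.875 > 0 → [-0.5, 0]
midpoint -0.25: f = 0.195312 > 0 → [-0.25, 0]
midpoint -0.125: f = -0.327637 < 0 → [-0.25, -0.125]
midpoint -0.1875: f = -0.0483 < 0 → [-0.25, -0.1875]
midpoint -0.21875: f = 0.0778 > 0 → [-0.21875, -0.1875]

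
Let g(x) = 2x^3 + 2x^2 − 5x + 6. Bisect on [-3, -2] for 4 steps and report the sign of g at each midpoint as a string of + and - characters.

-+++

midpoint -2.5: g = -0.25 < 0 → [-2.5, -2]
midpoint -2.25: g = 4.59375 > 0 → [-2.5, -2.25]
midpoint -2.375: g = 2.363281 > 0 → [-2.5, -2.375]
midpoint -2.4375: g = 1.106 > 0 → [-2.5, -2.4375]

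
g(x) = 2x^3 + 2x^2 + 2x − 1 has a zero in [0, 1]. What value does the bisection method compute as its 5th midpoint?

0.34375

g(0.5) = 0.75 > 0, so the root lies in [0, 0.5]
g(0.25) = -0.34375 < 0, so the root lies in [0.25, 0.5]
g(0.375) = 0.136719 > 0, so the root lies in [0.25, 0.375]
g(0.3125) = -0.1187 < 0, so the root lies in [0.3125, 0.375]
g(0.34375) = 0.0051 > 0, so the root lies in [0.3125, 0.34375]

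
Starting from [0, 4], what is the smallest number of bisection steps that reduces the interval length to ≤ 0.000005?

Width after n steps is 4/2^n. Need 2^n ≥ 4/0.000005 = 800000.
2^19 = 524288 < 800000 ≤ 2^20 = 1048576, so n = 20.

20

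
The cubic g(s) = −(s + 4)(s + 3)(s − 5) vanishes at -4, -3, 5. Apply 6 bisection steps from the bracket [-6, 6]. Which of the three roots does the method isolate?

g(0) = 60 > 0, so the root lies in [0, 6]
g(3) = 84 > 0, so the root lies in [3, 6]
g(4.5) = 31.875 > 0, so the root lies in [4.5, 6]
g(5.25) = -19.0781 < 0, so the root lies in [4.5, 5.25]
g(4.875) = 8.7363 > 0, so the root lies in [4.875, 5.25]
g(5.0625) = -4.5667 < 0, so the root lies in [4.875, 5.0625]

5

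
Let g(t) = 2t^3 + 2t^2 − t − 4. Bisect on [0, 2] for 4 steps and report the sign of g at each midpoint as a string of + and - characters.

m = 1, g(m) = -1 (−); new bracket [1, 2]
m = 1.5, g(m) = 5.75 (+); new bracket [1, 1.5]
m = 1.25, g(m) = 1.78125 (+); new bracket [1, 1.25]
m = 1.125, g(m) = 0.2539 (+); new bracket [1, 1.125]

-+++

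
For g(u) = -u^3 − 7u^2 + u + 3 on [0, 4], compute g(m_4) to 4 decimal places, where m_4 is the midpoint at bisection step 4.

-0.6094

u = 2 gives g = -31, negative; keep [0, 2]
u = 1 gives g = -4, negative; keep [0, 1]
u = 0.5 gives g = 1.625, positive; keep [0.5, 1]
u = 0.75 gives g = -0.6094, negative; keep [0.5, 0.75]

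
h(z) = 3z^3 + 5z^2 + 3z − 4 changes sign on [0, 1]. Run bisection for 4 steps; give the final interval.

[0.5625, 0.625]

midpoint 0.5: h = -0.875 < 0 → [0.5, 1]
midpoint 0.75: h = 2.328125 > 0 → [0.5, 0.75]
midpoint 0.625: h = 0.560547 > 0 → [0.5, 0.625]
midpoint 0.5625: h = -0.1965 < 0 → [0.5625, 0.625]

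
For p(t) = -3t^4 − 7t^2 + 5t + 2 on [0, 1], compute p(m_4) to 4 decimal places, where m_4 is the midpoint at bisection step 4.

p(0.5) = 2.5625 > 0, so the root lies in [0.5, 1]
p(0.75) = 0.863281 > 0, so the root lies in [0.75, 1]
p(0.875) = -0.74292 < 0, so the root lies in [0.75, 0.875]
p(0.8125) = 0.134 > 0, so the root lies in [0.8125, 0.875]

0.1340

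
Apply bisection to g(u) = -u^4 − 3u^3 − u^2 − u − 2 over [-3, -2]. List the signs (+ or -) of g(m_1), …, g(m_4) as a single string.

+-+-

midpoint -2.5: g = 2.0625 > 0 → [-3, -2.5]
midpoint -2.75: g = -1.613281 < 0 → [-2.75, -2.5]
midpoint -2.625: g = 0.517334 > 0 → [-2.75, -2.625]
midpoint -2.6875: g = -0.4693 < 0 → [-2.6875, -2.625]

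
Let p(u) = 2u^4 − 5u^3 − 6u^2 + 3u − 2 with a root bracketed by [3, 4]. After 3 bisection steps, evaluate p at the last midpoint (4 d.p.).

7.0571

p(3.5) = 20.75 > 0, so the root lies in [3, 3.5]
p(3.25) = -4.132812 < 0, so the root lies in [3.25, 3.5]
p(3.375) = 7.057129 > 0, so the root lies in [3.25, 3.375]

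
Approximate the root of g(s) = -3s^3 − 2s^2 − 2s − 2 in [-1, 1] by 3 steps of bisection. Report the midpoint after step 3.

m = 0, g(m) = -2 (−); new bracket [-1, 0]
m = -0.5, g(m) = -1.125 (−); new bracket [-1, -0.5]
m = -0.75, g(m) = -0.359375 (−); new bracket [-1, -0.75]

-0.75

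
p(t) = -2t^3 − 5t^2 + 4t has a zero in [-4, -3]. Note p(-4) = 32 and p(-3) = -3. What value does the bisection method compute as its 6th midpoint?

p(-3.5) = 10.5 > 0, so the root lies in [-3.5, -3]
p(-3.25) = 2.84375 > 0, so the root lies in [-3.25, -3]
p(-3.125) = -0.292969 < 0, so the root lies in [-3.25, -3.125]
p(-3.1875) = 1.2202 > 0, so the root lies in [-3.1875, -3.125]
p(-3.15625) = 0.45 > 0, so the root lies in [-3.15625, -3.125]
p(-3.140625) = 0.0751 > 0, so the root lies in [-3.140625, -3.125]

-3.140625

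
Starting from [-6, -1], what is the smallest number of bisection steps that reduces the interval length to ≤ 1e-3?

Width after n steps is 5/2^n. Need 2^n ≥ 5/1e-3 = 5000.
2^12 = 4096 < 5000 ≤ 2^13 = 8192, so n = 13.

13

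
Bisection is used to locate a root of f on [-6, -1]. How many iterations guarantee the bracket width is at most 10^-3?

13

Width after n steps is 5/2^n. Need 2^n ≥ 5/10^-3 = 5000.
2^12 = 4096 < 5000 ≤ 2^13 = 8192, so n = 13.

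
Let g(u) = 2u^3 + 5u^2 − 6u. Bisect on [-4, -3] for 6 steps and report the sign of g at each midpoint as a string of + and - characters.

-++---

midpoint -3.5: g = -3.5 < 0 → [-3.5, -3]
midpoint -3.25: g = 3.65625 > 0 → [-3.5, -3.25]
midpoint -3.375: g = 0.316406 > 0 → [-3.5, -3.375]
midpoint -3.4375: g = -1.5308 < 0 → [-3.4375, -3.375]
midpoint -3.40625: g = -0.5921 < 0 → [-3.40625, -3.375]
midpoint -3.390625: g = -0.1341 < 0 → [-3.390625, -3.375]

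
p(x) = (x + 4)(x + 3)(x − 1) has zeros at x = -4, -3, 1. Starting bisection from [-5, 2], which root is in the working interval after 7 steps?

x = -1.5 gives p = -9.375, negative; keep [-1.5, 2]
x = 0.25 gives p = -10.359375, negative; keep [0.25, 2]
x = 1.125 gives p = 2.642578, positive; keep [0.25, 1.125]
x = 0.6875 gives p = -5.4016, negative; keep [0.6875, 1.125]
x = 0.90625 gives p = -1.7967, negative; keep [0.90625, 1.125]
x = 1.015625 gives p = 0.3147, positive; keep [0.90625, 1.015625]
x = 0.9609375 gives p = -0.7676, negative; keep [0.9609375, 1.015625]

1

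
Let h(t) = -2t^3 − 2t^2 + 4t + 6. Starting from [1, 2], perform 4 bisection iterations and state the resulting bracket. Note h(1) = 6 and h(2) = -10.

m = 1.5, h(m) = 0.75 (+); new bracket [1.5, 2]
m = 1.75, h(m) = -3.84375 (−); new bracket [1.5, 1.75]
m = 1.625, h(m) = -1.363281 (−); new bracket [1.5, 1.625]
m = 1.5625, h(m) = -0.2622 (−); new bracket [1.5, 1.5625]

[1.5, 1.5625]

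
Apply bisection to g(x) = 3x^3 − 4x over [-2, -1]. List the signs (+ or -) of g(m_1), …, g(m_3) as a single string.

--+

midpoint -1.5: g = -4.125 < 0 → [-1.5, -1]
midpoint -1.25: g = -0.859375 < 0 → [-1.25, -1]
midpoint -1.125: g = 0.228516 > 0 → [-1.25, -1.125]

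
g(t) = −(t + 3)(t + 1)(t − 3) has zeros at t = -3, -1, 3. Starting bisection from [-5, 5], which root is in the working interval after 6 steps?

3

midpoint 0: g = 9 > 0 → [0, 5]
midpoint 2.5: g = 9.625 > 0 → [2.5, 5]
midpoint 3.75: g = -24.046875 < 0 → [2.5, 3.75]
midpoint 3.125: g = -3.1582 < 0 → [2.5, 3.125]
midpoint 2.8125: g = 4.155 > 0 → [2.8125, 3.125]
midpoint 2.96875: g = 0.7403 > 0 → [2.96875, 3.125]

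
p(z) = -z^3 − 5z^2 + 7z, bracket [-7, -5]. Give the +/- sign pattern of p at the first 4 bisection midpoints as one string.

p(-6) = -6 < 0, so the root lies in [-7, -6]
p(-6.5) = 17.875 > 0, so the root lies in [-6.5, -6]
p(-6.25) = 5.078125 > 0, so the root lies in [-6.25, -6]
p(-6.125) = -0.6699 < 0, so the root lies in [-6.25, -6.125]

-++-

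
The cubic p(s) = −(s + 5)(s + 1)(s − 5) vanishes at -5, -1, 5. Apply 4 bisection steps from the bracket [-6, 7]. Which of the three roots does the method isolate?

s = 0.5 gives p = 37.125, positive; keep [0.5, 7]
s = 3.75 gives p = 51.953125, positive; keep [3.75, 7]
s = 5.375 gives p = -24.802734, negative; keep [3.75, 5.375]
s = 4.5625 gives p = 23.2712, positive; keep [4.5625, 5.375]

5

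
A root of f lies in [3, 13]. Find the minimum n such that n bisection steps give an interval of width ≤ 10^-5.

Width after n steps is 10/2^n. Need 2^n ≥ 10/10^-5 = 1000000.
2^19 = 524288 < 1000000 ≤ 2^20 = 1048576, so n = 20.

20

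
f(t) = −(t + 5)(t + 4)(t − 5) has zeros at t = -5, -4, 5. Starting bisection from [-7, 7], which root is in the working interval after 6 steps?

5

midpoint 0: f = 100 > 0 → [0, 7]
midpoint 3.5: f = 95.625 > 0 → [3.5, 7]
midpoint 5.25: f = -23.703125 < 0 → [3.5, 5.25]
midpoint 4.375: f = 49.0723 > 0 → [4.375, 5.25]
midpoint 4.8125: f = 16.2136 > 0 → [4.8125, 5.25]
midpoint 5.03125: f = -2.8311 < 0 → [4.8125, 5.03125]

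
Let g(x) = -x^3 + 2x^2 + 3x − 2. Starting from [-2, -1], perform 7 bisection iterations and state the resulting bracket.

[-1.34375, -1.3359375]

g(-1.5) = 1.375 > 0, so the root lies in [-1.5, -1]
g(-1.25) = -0.671875 < 0, so the root lies in [-1.5, -1.25]
g(-1.375) = 0.255859 > 0, so the root lies in [-1.375, -1.25]
g(-1.3125) = -0.2312 < 0, so the root lies in [-1.375, -1.3125]
g(-1.34375) = 0.0064 > 0, so the root lies in [-1.34375, -1.3125]
g(-1.328125) = -0.1138 < 0, so the root lies in [-1.34375, -1.328125]
g(-1.3359375) = -0.0541 < 0, so the root lies in [-1.34375, -1.3359375]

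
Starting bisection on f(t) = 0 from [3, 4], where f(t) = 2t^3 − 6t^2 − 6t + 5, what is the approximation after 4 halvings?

midpoint 3.5: f = -3.75 < 0 → [3.5, 4]
midpoint 3.75: f = 3.59375 > 0 → [3.5, 3.75]
midpoint 3.625: f = -0.324219 < 0 → [3.625, 3.75]
midpoint 3.6875: f = 1.5718 > 0 → [3.625, 3.6875]

3.6875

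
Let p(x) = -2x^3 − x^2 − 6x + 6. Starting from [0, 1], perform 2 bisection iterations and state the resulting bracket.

x = 0.5 gives p = 2.5, positive; keep [0.5, 1]
x = 0.75 gives p = 0.09375, positive; keep [0.75, 1]

[0.75, 1]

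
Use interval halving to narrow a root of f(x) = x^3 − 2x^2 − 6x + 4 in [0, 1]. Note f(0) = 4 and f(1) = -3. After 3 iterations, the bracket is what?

[0.5, 0.625]

f(0.5) = 0.625 > 0, so the root lies in [0.5, 1]
f(0.75) = -1.203125 < 0, so the root lies in [0.5, 0.75]
f(0.625) = -0.287109 < 0, so the root lies in [0.5, 0.625]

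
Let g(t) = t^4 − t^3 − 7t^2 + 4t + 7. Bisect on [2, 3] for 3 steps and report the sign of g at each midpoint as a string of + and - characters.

m = 2.5, g(m) = -3.3125 (−); new bracket [2.5, 3]
m = 2.75, g(m) = 1.457031 (+); new bracket [2.5, 2.75]
m = 2.625, g(m) = -1.341553 (−); new bracket [2.625, 2.75]

-+-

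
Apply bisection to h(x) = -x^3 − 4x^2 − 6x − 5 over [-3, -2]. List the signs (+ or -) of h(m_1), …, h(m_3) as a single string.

m = -2.5, h(m) = 0.625 (+); new bracket [-2.5, -2]
m = -2.25, h(m) = -0.359375 (−); new bracket [-2.5, -2.25]
m = -2.375, h(m) = 0.083984 (+); new bracket [-2.375, -2.25]

+-+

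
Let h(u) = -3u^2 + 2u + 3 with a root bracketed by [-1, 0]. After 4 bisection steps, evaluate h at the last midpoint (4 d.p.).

0.2070

h(-0.5) = 1.25 > 0, so the root lies in [-1, -0.5]
h(-0.75) = -0.1875 < 0, so the root lies in [-0.75, -0.5]
h(-0.625) = 0.578125 > 0, so the root lies in [-0.75, -0.625]
h(-0.6875) = 0.207 > 0, so the root lies in [-0.75, -0.6875]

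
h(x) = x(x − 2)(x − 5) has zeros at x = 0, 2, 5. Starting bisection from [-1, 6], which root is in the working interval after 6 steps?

h(2.5) = -3.125 < 0, so the root lies in [2.5, 6]
h(4.25) = -7.171875 < 0, so the root lies in [4.25, 6]
h(5.125) = 2.001953 > 0, so the root lies in [4.25, 5.125]
h(4.6875) = -3.9368 < 0, so the root lies in [4.6875, 5.125]
h(4.90625) = -1.3368 < 0, so the root lies in [4.90625, 5.125]
h(5.015625) = 0.2363 > 0, so the root lies in [4.90625, 5.015625]

5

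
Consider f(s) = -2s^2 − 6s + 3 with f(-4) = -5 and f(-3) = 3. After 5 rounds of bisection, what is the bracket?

[-3.4375, -3.40625]

midpoint -3.5: f = -0.5 < 0 → [-3.5, -3]
midpoint -3.25: f = 1.375 > 0 → [-3.5, -3.25]
midpoint -3.375: f = 0.46875 > 0 → [-3.5, -3.375]
midpoint -3.4375: f = -0.0078 < 0 → [-3.4375, -3.375]
midpoint -3.40625: f = 0.2324 > 0 → [-3.4375, -3.40625]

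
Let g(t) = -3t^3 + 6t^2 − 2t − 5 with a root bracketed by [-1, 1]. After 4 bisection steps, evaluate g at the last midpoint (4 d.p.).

t = 0 gives g = -5, negative; keep [-1, 0]
t = -0.5 gives g = -2.125, negative; keep [-1, -0.5]
t = -0.75 gives g = 1.140625, positive; keep [-0.75, -0.5]
t = -0.625 gives g = -0.6738, negative; keep [-0.75, -0.625]

-0.6738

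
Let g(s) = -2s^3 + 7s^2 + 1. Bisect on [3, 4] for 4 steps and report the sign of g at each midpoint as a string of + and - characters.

+---

g(3.5) = 1 > 0, so the root lies in [3.5, 4]
g(3.75) = -6.03125 < 0, so the root lies in [3.5, 3.75]
g(3.625) = -2.285156 < 0, so the root lies in [3.5, 3.625]
g(3.5625) = -0.5864 < 0, so the root lies in [3.5, 3.5625]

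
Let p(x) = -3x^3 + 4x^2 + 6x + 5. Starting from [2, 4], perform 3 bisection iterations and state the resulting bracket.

[2.25, 2.5]

midpoint 3: p = -22 < 0 → [2, 3]
midpoint 2.5: p = -1.875 < 0 → [2, 2.5]
midpoint 2.25: p = 4.578125 > 0 → [2.25, 2.5]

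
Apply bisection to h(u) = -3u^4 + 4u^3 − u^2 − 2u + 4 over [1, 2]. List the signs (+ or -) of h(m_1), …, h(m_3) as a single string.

-+-

midpoint 1.5: h = -2.9375 < 0 → [1, 1.5]
midpoint 1.25: h = 0.425781 > 0 → [1.25, 1.5]
midpoint 1.375: h = -0.965576 < 0 → [1.25, 1.375]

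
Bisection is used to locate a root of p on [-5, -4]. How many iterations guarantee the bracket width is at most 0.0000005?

Width after n steps is 1/2^n. Need 2^n ≥ 1/0.0000005 = 2000000.
2^20 = 1048576 < 2000000 ≤ 2^21 = 2097152, so n = 21.

21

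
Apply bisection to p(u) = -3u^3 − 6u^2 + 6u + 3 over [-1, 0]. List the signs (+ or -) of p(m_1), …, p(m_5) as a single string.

u = -0.5 gives p = -1.125, negative; keep [-0.5, 0]
u = -0.25 gives p = 1.171875, positive; keep [-0.5, -0.25]
u = -0.375 gives p = 0.064453, positive; keep [-0.5, -0.375]
u = -0.4375 gives p = -0.5222, negative; keep [-0.4375, -0.375]
u = -0.40625 gives p = -0.2266, negative; keep [-0.40625, -0.375]

-++--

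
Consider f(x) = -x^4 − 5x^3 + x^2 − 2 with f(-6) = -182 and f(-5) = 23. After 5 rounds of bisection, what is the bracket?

[-5.1875, -5.15625]

f(-5.5) = -54.9375 < 0, so the root lies in [-5.5, -5]
f(-5.25) = -10.613281 < 0, so the root lies in [-5.25, -5]
f(-5.125) = 7.439209 > 0, so the root lies in [-5.25, -5.125]
f(-5.1875) = -1.2642 < 0, so the root lies in [-5.1875, -5.125]
f(-5.15625) = 3.1668 > 0, so the root lies in [-5.1875, -5.15625]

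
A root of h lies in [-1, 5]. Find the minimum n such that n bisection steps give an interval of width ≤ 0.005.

Width after n steps is 6/2^n. Need 2^n ≥ 6/0.005 = 1200.
2^10 = 1024 < 1200 ≤ 2^11 = 2048, so n = 11.

11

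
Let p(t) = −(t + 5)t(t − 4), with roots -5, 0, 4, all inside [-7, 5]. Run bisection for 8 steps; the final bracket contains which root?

midpoint -1: p = -20 < 0 → [-7, -1]
midpoint -4: p = -32 < 0 → [-7, -4]
midpoint -5.5: p = 26.125 > 0 → [-5.5, -4]
midpoint -4.75: p = -10.3906 < 0 → [-5.5, -4.75]
midpoint -5.125: p = 5.8457 > 0 → [-5.125, -4.75]
midpoint -4.9375: p = -2.7581 < 0 → [-5.125, -4.9375]
midpoint -5.03125: p = 1.42 > 0 → [-5.03125, -4.9375]
midpoint -4.984375: p = -0.6997 < 0 → [-5.03125, -4.984375]

-5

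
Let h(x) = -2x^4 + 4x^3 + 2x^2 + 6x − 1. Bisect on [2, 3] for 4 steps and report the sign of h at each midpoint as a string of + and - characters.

midpoint 2.5: h = 10.875 > 0 → [2.5, 3]
midpoint 2.75: h = -0.570312 < 0 → [2.5, 2.75]
midpoint 2.625: h = 5.921387 > 0 → [2.625, 2.75]
midpoint 2.6875: h = 2.8803 > 0 → [2.6875, 2.75]

+-++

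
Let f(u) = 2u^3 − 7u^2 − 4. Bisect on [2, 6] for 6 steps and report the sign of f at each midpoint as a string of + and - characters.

+--+-+

m = 4, f(m) = 12 (+); new bracket [2, 4]
m = 3, f(m) = -13 (−); new bracket [3, 4]
m = 3.5, f(m) = -4 (−); new bracket [3.5, 4]
m = 3.75, f(m) = 3.0312 (+); new bracket [3.5, 3.75]
m = 3.625, f(m) = -0.7148 (−); new bracket [3.625, 3.75]
m = 3.6875, f(m) = 1.0991 (+); new bracket [3.625, 3.6875]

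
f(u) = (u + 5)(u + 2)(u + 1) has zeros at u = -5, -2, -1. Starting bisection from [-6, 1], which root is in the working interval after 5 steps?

-5

m = -2.5, f(m) = 1.875 (+); new bracket [-6, -2.5]
m = -4.25, f(m) = 5.484375 (+); new bracket [-6, -4.25]
m = -5.125, f(m) = -1.611328 (−); new bracket [-5.125, -4.25]
m = -4.6875, f(m) = 3.0969 (+); new bracket [-5.125, -4.6875]
m = -4.90625, f(m) = 1.0643 (+); new bracket [-5.125, -4.90625]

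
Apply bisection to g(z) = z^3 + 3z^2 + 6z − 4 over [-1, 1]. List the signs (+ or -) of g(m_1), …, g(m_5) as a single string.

g(0) = -4 < 0, so the root lies in [0, 1]
g(0.5) = -0.125 < 0, so the root lies in [0.5, 1]
g(0.75) = 2.609375 > 0, so the root lies in [0.5, 0.75]
g(0.625) = 1.166 > 0, so the root lies in [0.5, 0.625]
g(0.5625) = 0.5022 > 0, so the root lies in [0.5, 0.5625]

--+++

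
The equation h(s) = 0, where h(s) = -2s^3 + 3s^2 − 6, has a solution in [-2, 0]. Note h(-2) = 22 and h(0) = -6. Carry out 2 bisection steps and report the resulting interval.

[-1.5, -1]

s = -1 gives h = -1, negative; keep [-2, -1]
s = -1.5 gives h = 7.5, positive; keep [-1.5, -1]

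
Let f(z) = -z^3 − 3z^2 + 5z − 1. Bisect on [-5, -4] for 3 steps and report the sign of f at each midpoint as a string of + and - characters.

z = -4.5 gives f = 6.875, positive; keep [-4.5, -4]
z = -4.25 gives f = 0.328125, positive; keep [-4.25, -4]
z = -4.125 gives f = -2.482422, negative; keep [-4.25, -4.125]

++-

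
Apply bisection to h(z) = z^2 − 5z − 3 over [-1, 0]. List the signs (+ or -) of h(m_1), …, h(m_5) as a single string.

h(-0.5) = -0.25 < 0, so the root lies in [-1, -0.5]
h(-0.75) = 1.3125 > 0, so the root lies in [-0.75, -0.5]
h(-0.625) = 0.515625 > 0, so the root lies in [-0.625, -0.5]
h(-0.5625) = 0.1289 > 0, so the root lies in [-0.5625, -0.5]
h(-0.53125) = -0.0615 < 0, so the root lies in [-0.5625, -0.53125]

-+++-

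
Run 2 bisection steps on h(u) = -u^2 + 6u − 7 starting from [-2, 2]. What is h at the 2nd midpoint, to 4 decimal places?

-2.0000

midpoint 0: h = -7 < 0 → [0, 2]
midpoint 1: h = -2 < 0 → [1, 2]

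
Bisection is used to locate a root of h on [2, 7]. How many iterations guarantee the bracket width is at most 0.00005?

17

Width after n steps is 5/2^n. Need 2^n ≥ 5/0.00005 = 100000.
2^16 = 65536 < 100000 ≤ 2^17 = 131072, so n = 17.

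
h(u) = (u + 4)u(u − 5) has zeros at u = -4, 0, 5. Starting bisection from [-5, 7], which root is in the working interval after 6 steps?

m = 1, h(m) = -20 (−); new bracket [1, 7]
m = 4, h(m) = -32 (−); new bracket [4, 7]
m = 5.5, h(m) = 26.125 (+); new bracket [4, 5.5]
m = 4.75, h(m) = -10.3906 (−); new bracket [4.75, 5.5]
m = 5.125, h(m) = 5.8457 (+); new bracket [4.75, 5.125]
m = 4.9375, h(m) = -2.7581 (−); new bracket [4.9375, 5.125]

5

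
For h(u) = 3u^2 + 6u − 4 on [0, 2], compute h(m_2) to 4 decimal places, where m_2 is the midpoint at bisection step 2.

midpoint 1: h = 5 > 0 → [0, 1]
midpoint 0.5: h = -0.25 < 0 → [0.5, 1]

-0.2500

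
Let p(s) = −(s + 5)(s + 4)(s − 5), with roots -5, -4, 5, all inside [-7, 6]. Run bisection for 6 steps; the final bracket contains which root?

5

m = -0.5, p(m) = 86.625 (+); new bracket [-0.5, 6]
m = 2.75, p(m) = 117.703125 (+); new bracket [2.75, 6]
m = 4.375, p(m) = 49.072266 (+); new bracket [4.375, 6]
m = 5.1875, p(m) = -17.5496 (−); new bracket [4.375, 5.1875]
m = 4.78125, p(m) = 18.7888 (+); new bracket [4.78125, 5.1875]
m = 4.984375, p(m) = 1.4016 (+); new bracket [4.984375, 5.1875]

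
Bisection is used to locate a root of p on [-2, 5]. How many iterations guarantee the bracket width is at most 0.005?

Width after n steps is 7/2^n. Need 2^n ≥ 7/0.005 = 1400.
2^10 = 1024 < 1400 ≤ 2^11 = 2048, so n = 11.

11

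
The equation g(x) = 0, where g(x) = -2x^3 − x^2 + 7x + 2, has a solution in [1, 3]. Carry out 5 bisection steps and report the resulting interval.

x = 2 gives g = -4, negative; keep [1, 2]
x = 1.5 gives g = 3.5, positive; keep [1.5, 2]
x = 1.75 gives g = 0.46875, positive; keep [1.75, 2]
x = 1.875 gives g = -1.5742, negative; keep [1.75, 1.875]
x = 1.8125 gives g = -0.5063, negative; keep [1.75, 1.8125]

[1.75, 1.8125]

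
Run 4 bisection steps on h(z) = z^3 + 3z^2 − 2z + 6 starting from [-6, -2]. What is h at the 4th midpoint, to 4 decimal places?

2.9531

z = -4 gives h = -2, negative; keep [-4, -2]
z = -3 gives h = 12, positive; keep [-4, -3]
z = -3.5 gives h = 6.875, positive; keep [-4, -3.5]
z = -3.75 gives h = 2.9531, positive; keep [-4, -3.75]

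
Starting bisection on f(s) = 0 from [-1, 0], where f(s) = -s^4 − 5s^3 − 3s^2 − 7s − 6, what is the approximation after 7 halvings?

s = -0.5 gives f = -2.6875, negative; keep [-1, -0.5]
s = -0.75 gives f = -0.644531, negative; keep [-1, -0.75]
s = -0.875 gives f = 0.591553, positive; keep [-0.875, -0.75]
s = -0.8125 gives f = -0.0469, negative; keep [-0.875, -0.8125]
s = -0.84375 gives f = 0.2671, positive; keep [-0.84375, -0.8125]
s = -0.828125 gives f = 0.1088, positive; keep [-0.828125, -0.8125]
s = -0.8203125 gives f = 0.0306, positive; keep [-0.8203125, -0.8125]

-0.8203125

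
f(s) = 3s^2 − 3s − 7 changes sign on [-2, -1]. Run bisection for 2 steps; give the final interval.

f(-1.5) = 4.25 > 0, so the root lies in [-1.5, -1]
f(-1.25) = 1.4375 > 0, so the root lies in [-1.25, -1]

[-1.25, -1]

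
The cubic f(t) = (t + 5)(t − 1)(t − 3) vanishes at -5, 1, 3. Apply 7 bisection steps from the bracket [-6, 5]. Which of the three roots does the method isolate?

f(-0.5) = 23.625 > 0, so the root lies in [-6, -0.5]
f(-3.25) = 46.484375 > 0, so the root lies in [-6, -3.25]
f(-4.625) = 16.083984 > 0, so the root lies in [-6, -4.625]
f(-5.3125) = -16.3977 < 0, so the root lies in [-5.3125, -4.625]
f(-4.96875) = 1.4864 > 0, so the root lies in [-5.3125, -4.96875]
f(-5.140625) = -7.0296 < 0, so the root lies in [-5.140625, -4.96875]
f(-5.0546875) = -2.667 < 0, so the root lies in [-5.0546875, -4.96875]

-5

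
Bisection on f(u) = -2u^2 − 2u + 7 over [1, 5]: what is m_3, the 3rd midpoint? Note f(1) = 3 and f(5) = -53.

1.5

f(3) = -17 < 0, so the root lies in [1, 3]
f(2) = -5 < 0, so the root lies in [1, 2]
f(1.5) = -0.5 < 0, so the root lies in [1, 1.5]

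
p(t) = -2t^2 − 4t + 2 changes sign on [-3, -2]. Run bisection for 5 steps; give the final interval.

t = -2.5 gives p = -0.5, negative; keep [-2.5, -2]
t = -2.25 gives p = 0.875, positive; keep [-2.5, -2.25]
t = -2.375 gives p = 0.21875, positive; keep [-2.5, -2.375]
t = -2.4375 gives p = -0.1328, negative; keep [-2.4375, -2.375]
t = -2.40625 gives p = 0.0449, positive; keep [-2.4375, -2.40625]

[-2.4375, -2.40625]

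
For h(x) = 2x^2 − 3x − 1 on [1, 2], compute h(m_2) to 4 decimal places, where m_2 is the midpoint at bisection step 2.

m = 1.5, h(m) = -1 (−); new bracket [1.5, 2]
m = 1.75, h(m) = -0.125 (−); new bracket [1.75, 2]

-0.1250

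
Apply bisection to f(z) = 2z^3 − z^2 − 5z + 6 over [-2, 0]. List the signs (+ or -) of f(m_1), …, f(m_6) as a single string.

+++--+

midpoint -1: f = 8 > 0 → [-2, -1]
midpoint -1.5: f = 4.5 > 0 → [-2, -1.5]
midpoint -1.75: f = 0.96875 > 0 → [-2, -1.75]
midpoint -1.875: f = -1.3242 < 0 → [-1.875, -1.75]
midpoint -1.8125: f = -0.1313 < 0 → [-1.8125, -1.75]
midpoint -1.78125: f = 0.4301 > 0 → [-1.8125, -1.78125]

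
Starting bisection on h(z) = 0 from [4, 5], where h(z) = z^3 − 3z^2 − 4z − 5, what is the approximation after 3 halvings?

z = 4.5 gives h = 7.375, positive; keep [4, 4.5]
z = 4.25 gives h = 0.578125, positive; keep [4, 4.25]
z = 4.125 gives h = -2.357422, negative; keep [4.125, 4.25]

4.125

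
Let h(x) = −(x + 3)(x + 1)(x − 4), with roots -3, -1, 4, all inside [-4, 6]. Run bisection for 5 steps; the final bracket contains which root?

4

m = 1, h(m) = 24 (+); new bracket [1, 6]
m = 3.5, h(m) = 14.625 (+); new bracket [3.5, 6]
m = 4.75, h(m) = -33.421875 (−); new bracket [3.5, 4.75]
m = 4.125, h(m) = -4.5645 (−); new bracket [3.5, 4.125]
m = 3.8125, h(m) = 6.1472 (+); new bracket [3.8125, 4.125]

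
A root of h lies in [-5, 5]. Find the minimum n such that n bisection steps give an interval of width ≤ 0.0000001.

27

Width after n steps is 10/2^n. Need 2^n ≥ 10/0.0000001 = 100000000.
2^26 = 67108864 < 100000000 ≤ 2^27 = 134217728, so n = 27.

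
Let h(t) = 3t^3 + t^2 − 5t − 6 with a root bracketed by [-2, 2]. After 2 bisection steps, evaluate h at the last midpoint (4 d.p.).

midpoint 0: h = -6 < 0 → [0, 2]
midpoint 1: h = -7 < 0 → [1, 2]

-7.0000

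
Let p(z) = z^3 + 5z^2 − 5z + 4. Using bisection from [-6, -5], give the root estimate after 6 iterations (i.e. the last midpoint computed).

midpoint -5.5: p = 16.375 > 0 → [-6, -5.5]
midpoint -5.75: p = 7.953125 > 0 → [-6, -5.75]
midpoint -5.875: p = 3.173828 > 0 → [-6, -5.875]
midpoint -5.9375: p = 0.637 > 0 → [-6, -5.9375]
midpoint -5.96875: p = -0.6689 < 0 → [-5.96875, -5.9375]
midpoint -5.953125: p = -0.0128 < 0 → [-5.953125, -5.9375]

-5.953125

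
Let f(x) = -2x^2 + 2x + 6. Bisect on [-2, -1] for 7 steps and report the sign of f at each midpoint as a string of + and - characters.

-+--++-

f(-1.5) = -1.5 < 0, so the root lies in [-1.5, -1]
f(-1.25) = 0.375 > 0, so the root lies in [-1.5, -1.25]
f(-1.375) = -0.53125 < 0, so the root lies in [-1.375, -1.25]
f(-1.3125) = -0.0703 < 0, so the root lies in [-1.3125, -1.25]
f(-1.28125) = 0.1543 > 0, so the root lies in [-1.3125, -1.28125]
f(-1.296875) = 0.0425 > 0, so the root lies in [-1.3125, -1.296875]
f(-1.3046875) = -0.0138 < 0, so the root lies in [-1.3046875, -1.296875]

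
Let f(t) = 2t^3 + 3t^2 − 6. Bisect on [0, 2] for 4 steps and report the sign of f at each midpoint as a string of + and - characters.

-+++

f(1) = -1 < 0, so the root lies in [1, 2]
f(1.5) = 7.5 > 0, so the root lies in [1, 1.5]
f(1.25) = 2.59375 > 0, so the root lies in [1, 1.25]
f(1.125) = 0.6445 > 0, so the root lies in [1, 1.125]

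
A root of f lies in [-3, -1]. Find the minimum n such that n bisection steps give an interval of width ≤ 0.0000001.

Width after n steps is 2/2^n. Need 2^n ≥ 2/0.0000001 = 20000000.
2^24 = 16777216 < 20000000 ≤ 2^25 = 33554432, so n = 25.

25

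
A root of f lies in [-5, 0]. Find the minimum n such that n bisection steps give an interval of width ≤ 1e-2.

Width after n steps is 5/2^n. Need 2^n ≥ 5/1e-2 = 500.
2^8 = 256 < 500 ≤ 2^9 = 512, so n = 9.

9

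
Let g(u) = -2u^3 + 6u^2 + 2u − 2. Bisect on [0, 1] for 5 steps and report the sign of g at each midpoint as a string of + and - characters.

u = 0.5 gives g = 0.25, positive; keep [0, 0.5]
u = 0.25 gives g = -1.15625, negative; keep [0.25, 0.5]
u = 0.375 gives g = -0.511719, negative; keep [0.375, 0.5]
u = 0.4375 gives g = -0.144, negative; keep [0.4375, 0.5]
u = 0.46875 gives g = 0.0499, positive; keep [0.4375, 0.46875]

+---+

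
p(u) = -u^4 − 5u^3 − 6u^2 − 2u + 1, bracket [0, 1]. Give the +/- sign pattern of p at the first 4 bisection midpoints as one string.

u = 0.5 gives p = -2.1875, negative; keep [0, 0.5]
u = 0.25 gives p = 0.042969, positive; keep [0.25, 0.5]
u = 0.375 gives p = -0.877197, negative; keep [0.25, 0.375]
u = 0.3125 gives p = -0.3731, negative; keep [0.25, 0.3125]

-+--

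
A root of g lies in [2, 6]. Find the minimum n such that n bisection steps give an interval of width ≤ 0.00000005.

Width after n steps is 4/2^n. Need 2^n ≥ 4/0.00000005 = 80000000.
2^26 = 67108864 < 80000000 ≤ 2^27 = 134217728, so n = 27.

27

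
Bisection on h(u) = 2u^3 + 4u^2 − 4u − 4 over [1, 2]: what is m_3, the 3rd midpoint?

u = 1.5 gives h = 5.75, positive; keep [1, 1.5]
u = 1.25 gives h = 1.15625, positive; keep [1, 1.25]
u = 1.125 gives h = -0.589844, negative; keep [1.125, 1.25]

1.125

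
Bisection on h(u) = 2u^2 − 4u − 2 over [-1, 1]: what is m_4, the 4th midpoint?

u = 0 gives h = -2, negative; keep [-1, 0]
u = -0.5 gives h = 0.5, positive; keep [-0.5, 0]
u = -0.25 gives h = -0.875, negative; keep [-0.5, -0.25]
u = -0.375 gives h = -0.2188, negative; keep [-0.5, -0.375]

-0.375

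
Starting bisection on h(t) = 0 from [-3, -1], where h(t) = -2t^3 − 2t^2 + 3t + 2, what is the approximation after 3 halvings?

-1.75

m = -2, h(m) = 4 (+); new bracket [-2, -1]
m = -1.5, h(m) = -0.25 (−); new bracket [-2, -1.5]
m = -1.75, h(m) = 1.34375 (+); new bracket [-1.75, -1.5]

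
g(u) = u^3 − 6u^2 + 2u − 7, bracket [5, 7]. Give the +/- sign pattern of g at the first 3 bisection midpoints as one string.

+--

midpoint 6: g = 5 > 0 → [5, 6]
midpoint 5.5: g = -11.125 < 0 → [5.5, 6]
midpoint 5.75: g = -3.765625 < 0 → [5.75, 6]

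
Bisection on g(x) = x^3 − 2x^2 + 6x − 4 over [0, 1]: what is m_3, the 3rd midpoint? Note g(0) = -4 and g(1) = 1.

x = 0.5 gives g = -1.375, negative; keep [0.5, 1]
x = 0.75 gives g = -0.203125, negative; keep [0.75, 1]
x = 0.875 gives g = 0.388672, positive; keep [0.75, 0.875]

0.875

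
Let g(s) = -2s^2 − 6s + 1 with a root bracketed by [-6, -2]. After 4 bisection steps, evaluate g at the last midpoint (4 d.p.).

-0.6250

g(-4) = -7 < 0, so the root lies in [-4, -2]
g(-3) = 1 > 0, so the root lies in [-4, -3]
g(-3.5) = -2.5 < 0, so the root lies in [-3.5, -3]
g(-3.25) = -0.625 < 0, so the root lies in [-3.25, -3]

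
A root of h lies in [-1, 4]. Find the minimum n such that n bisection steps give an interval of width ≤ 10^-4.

Width after n steps is 5/2^n. Need 2^n ≥ 5/10^-4 = 50000.
2^15 = 32768 < 50000 ≤ 2^16 = 65536, so n = 16.

16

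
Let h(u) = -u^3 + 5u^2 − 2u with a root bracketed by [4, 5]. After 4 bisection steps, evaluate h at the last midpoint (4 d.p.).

h(4.5) = 1.125 > 0, so the root lies in [4.5, 5]
h(4.75) = -3.859375 < 0, so the root lies in [4.5, 4.75]
h(4.625) = -1.228516 < 0, so the root lies in [4.5, 4.625]
h(4.5625) = -0.0178 < 0, so the root lies in [4.5, 4.5625]

-0.0178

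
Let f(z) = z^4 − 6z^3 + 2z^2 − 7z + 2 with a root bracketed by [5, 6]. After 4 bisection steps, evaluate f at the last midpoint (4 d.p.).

-7.9377

z = 5.5 gives f = -59.1875, negative; keep [5.5, 6]
z = 5.75 gives f = -19.652344, negative; keep [5.75, 6]
z = 5.875 gives f = 4.558838, positive; keep [5.75, 5.875]
z = 5.8125 gives f = -7.9377, negative; keep [5.8125, 5.875]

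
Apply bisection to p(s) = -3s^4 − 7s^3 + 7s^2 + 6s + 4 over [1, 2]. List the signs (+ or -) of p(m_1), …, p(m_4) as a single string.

p(1.5) = -10.0625 < 0, so the root lies in [1, 1.5]
p(1.25) = 1.441406 > 0, so the root lies in [1.25, 1.5]
p(1.375) = -3.436279 < 0, so the root lies in [1.25, 1.375]
p(1.3125) = -0.7959 < 0, so the root lies in [1.25, 1.3125]

-+--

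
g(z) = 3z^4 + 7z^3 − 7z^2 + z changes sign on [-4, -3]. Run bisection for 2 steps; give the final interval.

m = -3.5, g(m) = 60.8125 (+); new bracket [-3.5, -3]
m = -3.25, g(m) = 17.214844 (+); new bracket [-3.25, -3]

[-3.25, -3]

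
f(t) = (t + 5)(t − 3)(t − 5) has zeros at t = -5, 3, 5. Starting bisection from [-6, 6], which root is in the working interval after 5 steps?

midpoint 0: f = 75 > 0 → [-6, 0]
midpoint -3: f = 96 > 0 → [-6, -3]
midpoint -4.5: f = 35.625 > 0 → [-6, -4.5]
midpoint -5.25: f = -21.1406 < 0 → [-5.25, -4.5]
midpoint -4.875: f = 9.7207 > 0 → [-5.25, -4.875]

-5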